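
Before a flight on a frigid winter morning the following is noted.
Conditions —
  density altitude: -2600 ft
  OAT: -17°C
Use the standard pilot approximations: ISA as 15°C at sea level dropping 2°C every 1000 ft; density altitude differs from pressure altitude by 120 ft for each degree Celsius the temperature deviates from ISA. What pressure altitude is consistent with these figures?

1000 ft

DA = PA + 120 × (OAT − (15 − 2·PA/1000)) = PA + 120·OAT − 1800 + 0.24·PA = 1.24·PA + 120·OAT − 1800.
So 1.24·PA = -2600 − 120 × (-17) + 1800 = 1240.
PA = 1240 / 1.24 = 1000 ft.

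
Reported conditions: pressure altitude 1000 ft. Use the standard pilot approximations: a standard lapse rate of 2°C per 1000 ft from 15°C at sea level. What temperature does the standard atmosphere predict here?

ISA temperature = 15 − 2 × (1000/1000) = 15 − 2 = 13°C.

13°C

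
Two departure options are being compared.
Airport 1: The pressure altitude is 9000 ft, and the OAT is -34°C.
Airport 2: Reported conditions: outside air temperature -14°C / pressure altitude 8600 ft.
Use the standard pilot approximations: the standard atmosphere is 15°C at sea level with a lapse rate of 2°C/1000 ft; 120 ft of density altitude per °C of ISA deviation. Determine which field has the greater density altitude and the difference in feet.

Airport 2 by 1904 ft

Airport 1: ISA temp = -3°C, deviation -31°C, DA = 9000 + 120 × (-31) = 5280 ft.
Airport 2: ISA temp = -2.2°C, deviation -11.8°C, DA = 8600 + 120 × (-11.8) = 7184 ft.
Airport 2 is higher by 7184 − 5280 = 1904 ft.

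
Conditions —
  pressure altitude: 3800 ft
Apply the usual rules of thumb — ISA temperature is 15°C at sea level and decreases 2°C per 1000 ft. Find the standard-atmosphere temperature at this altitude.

ISA temperature = 15 − 2 × (3800/1000) = 15 − 7.6 = 7.4°C.

7.4°C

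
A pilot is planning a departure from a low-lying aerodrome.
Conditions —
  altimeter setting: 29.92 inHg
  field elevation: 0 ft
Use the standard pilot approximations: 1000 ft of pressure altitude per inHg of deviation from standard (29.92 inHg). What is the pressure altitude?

Pressure correction = (29.92 − 29.92) × 1000 = 0 ft.
Pressure altitude = 0 + (0) = 0 ft.

0 ft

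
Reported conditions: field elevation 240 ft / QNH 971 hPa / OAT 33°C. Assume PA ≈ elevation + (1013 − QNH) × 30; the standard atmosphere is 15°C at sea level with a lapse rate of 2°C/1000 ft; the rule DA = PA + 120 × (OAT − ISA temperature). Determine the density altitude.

Pressure altitude = 240 + (1013 − 971) × 30 = 240 + (+1260) = 1500 ft.
ISA temperature at 1500 ft = 15 − 2 × (1500/1000) = 12°C.
ISA deviation = 33 − 12 = +21°C.
Density altitude = 1500 + 120 × (21) = 4020 ft.

4020 ft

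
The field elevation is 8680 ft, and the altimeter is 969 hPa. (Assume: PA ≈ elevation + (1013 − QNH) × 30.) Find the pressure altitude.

Pressure correction = (1013 − 969) × 30 = +1320 ft.
Pressure altitude = 8680 + (+1320) = 10000 ft.

10000 ft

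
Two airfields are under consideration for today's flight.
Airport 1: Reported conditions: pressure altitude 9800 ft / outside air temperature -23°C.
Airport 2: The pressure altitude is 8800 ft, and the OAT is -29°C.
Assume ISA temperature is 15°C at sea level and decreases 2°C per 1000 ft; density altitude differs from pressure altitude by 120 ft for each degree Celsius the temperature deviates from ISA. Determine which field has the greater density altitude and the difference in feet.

Airport 1: ISA temp = -4.6°C, deviation -18.4°C, DA = 9800 + 120 × (-18.4) = 7592 ft.
Airport 2: ISA temp = -2.6°C, deviation -26.4°C, DA = 8800 + 120 × (-26.4) = 5632 ft.
Airport 1 is higher by 7592 − 5632 = 1960 ft.

Airport 1 by 1960 ft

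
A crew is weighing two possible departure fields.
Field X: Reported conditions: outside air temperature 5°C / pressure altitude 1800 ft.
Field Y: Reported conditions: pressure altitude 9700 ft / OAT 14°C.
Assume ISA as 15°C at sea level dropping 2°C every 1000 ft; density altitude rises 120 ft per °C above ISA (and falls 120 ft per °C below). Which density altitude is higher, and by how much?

Field Y by 10876 ft

Field X: ISA temp = 11.4°C, deviation -6.4°C, DA = 1800 + 120 × (-6.4) = 1032 ft.
Field Y: ISA temp = -4.4°C, deviation +18.4°C, DA = 9700 + 120 × 18.4 = 11908 ft.
Field Y is higher by 11908 − 1032 = 10876 ft.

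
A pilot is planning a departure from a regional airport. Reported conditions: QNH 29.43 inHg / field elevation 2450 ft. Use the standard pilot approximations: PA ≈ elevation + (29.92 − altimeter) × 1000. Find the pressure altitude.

2940 ft

Pressure correction = (29.92 − 29.43) × 1000 = +490 ft.
Pressure altitude = 2450 + (+490) = 2940 ft.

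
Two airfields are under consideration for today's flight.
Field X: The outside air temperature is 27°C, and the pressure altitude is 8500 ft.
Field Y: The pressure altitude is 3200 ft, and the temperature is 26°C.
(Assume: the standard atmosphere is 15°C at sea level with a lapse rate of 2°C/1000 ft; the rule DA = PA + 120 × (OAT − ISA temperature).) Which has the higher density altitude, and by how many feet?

Field X by 6692 ft

Field X: ISA temp = -2°C, deviation +29°C, DA = 8500 + 120 × 29 = 11980 ft.
Field Y: ISA temp = 8.6°C, deviation +17.4°C, DA = 3200 + 120 × 17.4 = 5288 ft.
Field X is higher by 11980 − 5288 = 6692 ft.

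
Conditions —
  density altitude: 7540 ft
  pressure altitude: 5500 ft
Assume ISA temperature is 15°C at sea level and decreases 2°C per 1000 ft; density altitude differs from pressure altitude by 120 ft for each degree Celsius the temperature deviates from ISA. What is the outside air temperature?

Density altitude − pressure altitude = 7540 − 5500 = +2040 ft.
At 120 ft/°C that is an ISA deviation of 2040/120 = +17°C.
ISA temperature at 5500 ft = 15 − 2 × (5500/1000) = 4°C.
OAT = ISA + deviation = 4 + (+17) = 21°C.

21°C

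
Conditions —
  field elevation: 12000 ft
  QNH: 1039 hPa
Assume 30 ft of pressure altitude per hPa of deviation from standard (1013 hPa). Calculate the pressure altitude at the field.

Pressure correction = (1013 − 1039) × 30 = -780 ft.
Pressure altitude = 12000 + (-780) = 11220 ft.

11220 ft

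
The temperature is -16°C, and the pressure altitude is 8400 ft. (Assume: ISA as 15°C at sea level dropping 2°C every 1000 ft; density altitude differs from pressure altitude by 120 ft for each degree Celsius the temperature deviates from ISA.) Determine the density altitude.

ISA temperature at 8400 ft = 15 − 2 × (8400/1000) = -1.8°C.
ISA deviation = -16 − (-1.8) = -14.2°C.
Density altitude = 8400 + 120 × (-14.2) = 8400 + (-1704) = 6696 ft.

6696 ft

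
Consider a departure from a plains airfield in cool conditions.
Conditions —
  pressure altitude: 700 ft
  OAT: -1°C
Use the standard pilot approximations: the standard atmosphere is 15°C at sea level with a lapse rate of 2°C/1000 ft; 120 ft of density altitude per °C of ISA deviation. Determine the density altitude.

ISA temperature at 700 ft = 15 − 2 × (700/1000) = 13.6°C.
ISA deviation = -1 − 13.6 = -14.6°C.
Density altitude = 700 + 120 × (-14.6) = 700 + (-1752) = -1052 ft.

-1052 ft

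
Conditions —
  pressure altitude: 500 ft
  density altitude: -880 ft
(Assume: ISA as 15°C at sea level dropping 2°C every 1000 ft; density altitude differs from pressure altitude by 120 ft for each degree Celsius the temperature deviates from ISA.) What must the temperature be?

2.5°C

Density altitude − pressure altitude = -880 − 500 = -1380 ft.
At 120 ft/°C that is an ISA deviation of -1380/120 = -11.5°C.
ISA temperature at 500 ft = 15 − 2 × (500/1000) = 14°C.
OAT = ISA + deviation = 14 + (-11.5) = 2.5°C.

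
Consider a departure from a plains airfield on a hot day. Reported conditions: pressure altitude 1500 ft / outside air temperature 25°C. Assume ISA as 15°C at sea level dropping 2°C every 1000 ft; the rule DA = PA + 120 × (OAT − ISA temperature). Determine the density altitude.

ISA temperature at 1500 ft = 15 − 2 × (1500/1000) = 12°C.
ISA deviation = 25 − 12 = +13°C.
Density altitude = 1500 + 120 × (13) = 1500 + (+1560) = 3060 ft.

3060 ft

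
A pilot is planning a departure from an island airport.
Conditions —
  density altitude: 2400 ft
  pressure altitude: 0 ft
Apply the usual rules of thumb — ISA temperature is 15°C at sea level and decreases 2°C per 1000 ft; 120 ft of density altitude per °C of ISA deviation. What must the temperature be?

Density altitude − pressure altitude = 2400 − 0 = +2400 ft.
At 120 ft/°C that is an ISA deviation of 2400/120 = +20°C.
ISA temperature at 0 ft = 15 − 2 × (0/1000) = 15°C.
OAT = ISA + deviation = 15 + (+20) = 35°C.

35°C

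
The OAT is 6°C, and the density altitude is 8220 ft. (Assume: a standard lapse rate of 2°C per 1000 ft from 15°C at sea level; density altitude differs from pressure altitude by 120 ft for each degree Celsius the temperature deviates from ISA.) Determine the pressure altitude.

7500 ft

DA = PA + 120 × (OAT − (15 − 2·PA/1000)) = PA + 120·OAT − 1800 + 0.24·PA = 1.24·PA + 120·OAT − 1800.
So 1.24·PA = 8220 − 120 × 6 + 1800 = 9300.
PA = 9300 / 1.24 = 7500 ft.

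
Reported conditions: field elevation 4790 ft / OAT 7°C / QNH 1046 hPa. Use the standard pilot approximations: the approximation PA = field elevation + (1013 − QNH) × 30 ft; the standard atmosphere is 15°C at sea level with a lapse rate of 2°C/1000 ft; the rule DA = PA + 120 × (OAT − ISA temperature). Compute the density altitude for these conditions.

Pressure altitude = 4790 + (1013 − 1046) × 30 = 4790 + (-990) = 3800 ft.
ISA temperature at 3800 ft = 15 − 2 × (3800/1000) = 7.4°C.
ISA deviation = 7 − 7.4 = -0.4°C.
Density altitude = 3800 + 120 × (-0.4) = 3752 ft.

3752 ft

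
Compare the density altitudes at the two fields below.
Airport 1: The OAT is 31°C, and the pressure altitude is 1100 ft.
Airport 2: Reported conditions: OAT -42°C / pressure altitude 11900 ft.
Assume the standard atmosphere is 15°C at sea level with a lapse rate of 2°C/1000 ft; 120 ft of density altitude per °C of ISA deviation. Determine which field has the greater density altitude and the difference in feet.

Airport 2 by 4632 ft

Airport 1: ISA temp = 12.8°C, deviation +18.2°C, DA = 1100 + 120 × 18.2 = 3284 ft.
Airport 2: ISA temp = -8.8°C, deviation -33.2°C, DA = 11900 + 120 × (-33.2) = 7916 ft.
Airport 2 is higher by 7916 − 3284 = 4632 ft.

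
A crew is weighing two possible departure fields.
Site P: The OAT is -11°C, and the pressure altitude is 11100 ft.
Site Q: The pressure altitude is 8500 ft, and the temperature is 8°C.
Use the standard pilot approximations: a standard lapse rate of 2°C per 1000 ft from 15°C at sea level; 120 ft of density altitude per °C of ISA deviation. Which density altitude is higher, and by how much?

Site P by 944 ft

Site P: ISA temp = -7.2°C, deviation -3.8°C, DA = 11100 + 120 × (-3.8) = 10644 ft.
Site Q: ISA temp = -2°C, deviation +10°C, DA = 8500 + 120 × 10 = 9700 ft.
Site P is higher by 10644 − 9700 = 944 ft.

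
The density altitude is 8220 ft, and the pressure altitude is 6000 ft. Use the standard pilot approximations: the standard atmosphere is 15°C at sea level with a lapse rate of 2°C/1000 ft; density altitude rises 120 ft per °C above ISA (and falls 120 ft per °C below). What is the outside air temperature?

21.5°C

Density altitude − pressure altitude = 8220 − 6000 = +2220 ft.
At 120 ft/°C that is an ISA deviation of 2220/120 = +18.5°C.
ISA temperature at 6000 ft = 15 − 2 × (6000/1000) = 3°C.
OAT = ISA + deviation = 3 + (+18.5) = 21.5°C.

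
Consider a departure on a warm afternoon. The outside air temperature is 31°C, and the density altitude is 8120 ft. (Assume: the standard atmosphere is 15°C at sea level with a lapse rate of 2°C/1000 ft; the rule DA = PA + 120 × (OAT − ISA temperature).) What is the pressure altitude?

DA = PA + 120 × (OAT − (15 − 2·PA/1000)) = PA + 120·OAT − 1800 + 0.24·PA = 1.24·PA + 120·OAT − 1800.
So 1.24·PA = 8120 − 120 × 31 + 1800 = 6200.
PA = 6200 / 1.24 = 5000 ft.

5000 ft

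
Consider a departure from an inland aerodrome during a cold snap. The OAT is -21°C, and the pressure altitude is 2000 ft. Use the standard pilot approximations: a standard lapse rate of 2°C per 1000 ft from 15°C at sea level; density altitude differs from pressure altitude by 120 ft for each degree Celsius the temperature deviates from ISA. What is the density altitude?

-1840 ft

ISA temperature at 2000 ft = 15 − 2 × (2000/1000) = 11°C.
ISA deviation = -21 − 11 = -32°C.
Density altitude = 2000 + 120 × (-32) = 2000 + (-3840) = -1840 ft.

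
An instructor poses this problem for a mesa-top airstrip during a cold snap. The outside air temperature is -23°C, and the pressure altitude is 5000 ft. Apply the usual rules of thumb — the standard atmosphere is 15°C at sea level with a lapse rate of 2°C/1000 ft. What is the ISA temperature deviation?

ISA-28°C

ISA temperature at 5000 ft = 15 − 2 × (5000/1000) = 5°C.
Deviation = OAT − ISA = -23 − 5 = -28°C.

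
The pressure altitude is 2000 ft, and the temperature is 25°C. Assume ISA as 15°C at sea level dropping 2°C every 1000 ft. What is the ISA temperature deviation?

ISA+14°C

ISA temperature at 2000 ft = 15 − 2 × (2000/1000) = 11°C.
Deviation = OAT − ISA = 25 − 11 = +14°C.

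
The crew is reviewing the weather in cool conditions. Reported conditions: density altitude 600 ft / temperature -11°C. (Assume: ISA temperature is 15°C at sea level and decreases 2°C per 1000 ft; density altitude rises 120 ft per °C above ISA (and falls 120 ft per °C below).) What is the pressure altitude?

DA = PA + 120 × (OAT − (15 − 2·PA/1000)) = PA + 120·OAT − 1800 + 0.24·PA = 1.24·PA + 120·OAT − 1800.
So 1.24·PA = 600 − 120 × (-11) + 1800 = 3720.
PA = 3720 / 1.24 = 3000 ft.

3000 ft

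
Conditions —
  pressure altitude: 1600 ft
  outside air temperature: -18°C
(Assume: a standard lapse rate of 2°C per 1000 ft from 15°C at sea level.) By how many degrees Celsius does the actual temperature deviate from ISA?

ISA-29.8°C

ISA temperature at 1600 ft = 15 − 2 × (1600/1000) = 11.8°C.
Deviation = OAT − ISA = -18 − 11.8 = -29.8°C.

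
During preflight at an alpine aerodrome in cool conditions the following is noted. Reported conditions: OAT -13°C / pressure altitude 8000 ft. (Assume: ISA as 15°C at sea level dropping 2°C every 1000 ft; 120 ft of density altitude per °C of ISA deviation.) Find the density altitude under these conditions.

ISA temperature at 8000 ft = 15 − 2 × (8000/1000) = -1°C.
ISA deviation = -13 − (-1) = -12°C.
Density altitude = 8000 + 120 × (-12) = 8000 + (-1440) = 6560 ft.

6560 ft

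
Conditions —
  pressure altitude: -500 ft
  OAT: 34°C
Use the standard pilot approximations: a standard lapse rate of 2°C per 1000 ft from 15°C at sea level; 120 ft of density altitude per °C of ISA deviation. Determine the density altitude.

ISA temperature at -500 ft = 15 − 2 × (-500/1000) = 16°C.
ISA deviation = 34 − 16 = +18°C.
Density altitude = -500 + 120 × (18) = -500 + (+2160) = 1660 ft.

1660 ft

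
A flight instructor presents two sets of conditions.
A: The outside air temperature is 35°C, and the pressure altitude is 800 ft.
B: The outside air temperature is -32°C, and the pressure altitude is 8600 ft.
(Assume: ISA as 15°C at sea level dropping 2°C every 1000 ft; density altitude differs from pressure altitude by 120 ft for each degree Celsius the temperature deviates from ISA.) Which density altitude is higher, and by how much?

B by 1632 ft

A: ISA temp = 13.4°C, deviation +21.6°C, DA = 800 + 120 × 21.6 = 3392 ft.
B: ISA temp = -2.2°C, deviation -29.8°C, DA = 8600 + 120 × (-29.8) = 5024 ft.
B is higher by 5024 − 3392 = 1632 ft.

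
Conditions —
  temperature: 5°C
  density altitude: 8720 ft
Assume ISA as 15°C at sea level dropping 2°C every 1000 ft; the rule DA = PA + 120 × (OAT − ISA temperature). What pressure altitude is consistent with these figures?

DA = PA + 120 × (OAT − (15 − 2·PA/1000)) = PA + 120·OAT − 1800 + 0.24·PA = 1.24·PA + 120·OAT − 1800.
So 1.24·PA = 8720 − 120 × 5 + 1800 = 9920.
PA = 9920 / 1.24 = 8000 ft.

8000 ft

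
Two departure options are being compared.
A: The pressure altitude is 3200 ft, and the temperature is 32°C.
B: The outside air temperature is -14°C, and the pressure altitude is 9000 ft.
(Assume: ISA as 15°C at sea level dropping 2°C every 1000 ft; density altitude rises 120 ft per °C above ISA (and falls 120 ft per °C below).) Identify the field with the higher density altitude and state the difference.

B by 1672 ft

A: ISA temp = 8.6°C, deviation +23.4°C, DA = 3200 + 120 × 23.4 = 6008 ft.
B: ISA temp = -3°C, deviation -11°C, DA = 9000 + 120 × (-11) = 7680 ft.
B is higher by 7680 − 6008 = 1672 ft.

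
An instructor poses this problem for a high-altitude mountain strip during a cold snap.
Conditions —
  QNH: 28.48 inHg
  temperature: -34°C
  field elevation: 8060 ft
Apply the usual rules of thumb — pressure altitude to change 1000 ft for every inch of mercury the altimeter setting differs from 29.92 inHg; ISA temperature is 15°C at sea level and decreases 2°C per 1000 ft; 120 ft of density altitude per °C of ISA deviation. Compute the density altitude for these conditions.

Pressure altitude = 8060 + (29.92 − 28.48) × 1000 = 8060 + (+1440) = 9500 ft.
ISA temperature at 9500 ft = 15 − 2 × (9500/1000) = -4°C.
ISA deviation = -34 − (-4) = -30°C.
Density altitude = 9500 + 120 × (-30) = 5900 ft.

5900 ft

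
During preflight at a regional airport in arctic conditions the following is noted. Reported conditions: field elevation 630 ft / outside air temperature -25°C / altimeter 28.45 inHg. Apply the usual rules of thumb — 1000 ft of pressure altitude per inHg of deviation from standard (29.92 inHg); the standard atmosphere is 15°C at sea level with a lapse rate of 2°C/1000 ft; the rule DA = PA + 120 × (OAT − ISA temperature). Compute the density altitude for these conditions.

Pressure altitude = 630 + (29.92 − 28.45) × 1000 = 630 + (+1470) = 2100 ft.
ISA temperature at 2100 ft = 15 − 2 × (2100/1000) = 10.8°C.
ISA deviation = -25 − 10.8 = -35.8°C.
Density altitude = 2100 + 120 × (-35.8) = -2196 ft.

-2196 ft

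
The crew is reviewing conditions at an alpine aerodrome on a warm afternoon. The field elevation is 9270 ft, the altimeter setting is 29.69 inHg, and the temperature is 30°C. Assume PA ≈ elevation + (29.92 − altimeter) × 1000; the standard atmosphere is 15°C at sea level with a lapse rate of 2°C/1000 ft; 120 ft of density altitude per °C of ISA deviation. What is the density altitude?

13580 ft

Pressure altitude = 9270 + (29.92 − 29.69) × 1000 = 9270 + (+230) = 9500 ft.
ISA temperature at 9500 ft = 15 − 2 × (9500/1000) = -4°C.
ISA deviation = 30 − (-4) = +34°C.
Density altitude = 9500 + 120 × (34) = 13580 ft.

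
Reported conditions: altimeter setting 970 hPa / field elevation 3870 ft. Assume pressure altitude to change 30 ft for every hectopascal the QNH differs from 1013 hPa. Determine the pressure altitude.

5160 ft

Pressure correction = (1013 − 970) × 30 = +1290 ft.
Pressure altitude = 3870 + (+1290) = 5160 ft.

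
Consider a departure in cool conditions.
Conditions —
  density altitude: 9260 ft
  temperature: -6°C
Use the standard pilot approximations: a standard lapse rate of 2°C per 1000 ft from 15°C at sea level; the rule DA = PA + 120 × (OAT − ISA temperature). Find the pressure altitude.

9500 ft

DA = PA + 120 × (OAT − (15 − 2·PA/1000)) = PA + 120·OAT − 1800 + 0.24·PA = 1.24·PA + 120·OAT − 1800.
So 1.24·PA = 9260 − 120 × (-6) + 1800 = 11780.
PA = 11780 / 1.24 = 9500 ft.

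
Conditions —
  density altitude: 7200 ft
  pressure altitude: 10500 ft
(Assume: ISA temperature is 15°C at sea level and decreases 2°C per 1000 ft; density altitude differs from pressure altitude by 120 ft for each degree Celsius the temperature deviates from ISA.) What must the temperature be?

Density altitude − pressure altitude = 7200 − 10500 = -3300 ft.
At 120 ft/°C that is an ISA deviation of -3300/120 = -27.5°C.
ISA temperature at 10500 ft = 15 − 2 × (10500/1000) = -6°C.
OAT = ISA + deviation = -6 + (-27.5) = -33.5°C.

-33.5°C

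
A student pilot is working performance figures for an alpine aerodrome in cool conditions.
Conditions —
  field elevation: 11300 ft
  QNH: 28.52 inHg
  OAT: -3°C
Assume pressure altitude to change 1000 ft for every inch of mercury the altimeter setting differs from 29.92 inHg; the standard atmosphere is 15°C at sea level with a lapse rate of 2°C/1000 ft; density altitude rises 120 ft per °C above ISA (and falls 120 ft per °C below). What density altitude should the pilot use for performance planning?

13588 ft

Pressure altitude = 11300 + (29.92 − 28.52) × 1000 = 11300 + (+1400) = 12700 ft.
ISA temperature at 12700 ft = 15 − 2 × (12700/1000) = -10.4°C.
ISA deviation = -3 − (-10.4) = +7.4°C.
Density altitude = 12700 + 120 × (7.4) = 13588 ft.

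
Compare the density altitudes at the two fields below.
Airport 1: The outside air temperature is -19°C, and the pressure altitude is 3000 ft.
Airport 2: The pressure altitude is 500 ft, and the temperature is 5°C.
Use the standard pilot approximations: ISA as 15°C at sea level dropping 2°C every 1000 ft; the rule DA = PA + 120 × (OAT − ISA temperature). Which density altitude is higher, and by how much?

Airport 1 by 220 ft

Airport 1: ISA temp = 9°C, deviation -28°C, DA = 3000 + 120 × (-28) = -360 ft.
Airport 2: ISA temp = 14°C, deviation -9°C, DA = 500 + 120 × (-9) = -580 ft.
Airport 1 is higher by -360 − (-580) = 220 ft.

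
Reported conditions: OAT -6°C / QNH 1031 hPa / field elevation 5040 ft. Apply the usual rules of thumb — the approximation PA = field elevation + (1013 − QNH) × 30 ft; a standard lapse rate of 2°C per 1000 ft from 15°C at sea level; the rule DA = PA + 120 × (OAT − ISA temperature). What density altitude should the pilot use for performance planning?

Pressure altitude = 5040 + (1013 − 1031) × 30 = 5040 + (-540) = 4500 ft.
ISA temperature at 4500 ft = 15 − 2 × (4500/1000) = 6°C.
ISA deviation = -6 − 6 = -12°C.
Density altitude = 4500 + 120 × (-12) = 3060 ft.

3060 ft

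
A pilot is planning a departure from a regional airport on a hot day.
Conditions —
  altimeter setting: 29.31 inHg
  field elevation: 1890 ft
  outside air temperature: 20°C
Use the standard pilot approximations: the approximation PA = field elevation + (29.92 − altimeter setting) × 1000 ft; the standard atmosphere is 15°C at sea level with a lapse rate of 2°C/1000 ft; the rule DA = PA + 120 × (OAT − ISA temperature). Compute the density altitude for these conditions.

Pressure altitude = 1890 + (29.92 − 29.31) × 1000 = 1890 + (+610) = 2500 ft.
ISA temperature at 2500 ft = 15 − 2 × (2500/1000) = 10°C.
ISA deviation = 20 − 10 = +10°C.
Density altitude = 2500 + 120 × (10) = 3700 ft.

3700 ft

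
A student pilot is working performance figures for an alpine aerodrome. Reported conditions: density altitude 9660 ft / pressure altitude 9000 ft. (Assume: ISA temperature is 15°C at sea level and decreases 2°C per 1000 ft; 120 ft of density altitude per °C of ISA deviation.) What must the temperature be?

Density altitude − pressure altitude = 9660 − 9000 = +660 ft.
At 120 ft/°C that is an ISA deviation of 660/120 = +5.5°C.
ISA temperature at 9000 ft = 15 − 2 × (9000/1000) = -3°C.
OAT = ISA + deviation = -3 + (+5.5) = 2.5°C.

2.5°C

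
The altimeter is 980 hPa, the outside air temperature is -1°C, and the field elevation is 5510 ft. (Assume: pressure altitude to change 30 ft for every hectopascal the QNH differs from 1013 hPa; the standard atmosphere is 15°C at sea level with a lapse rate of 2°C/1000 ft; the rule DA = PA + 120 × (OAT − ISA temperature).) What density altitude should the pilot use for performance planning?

6140 ft

Pressure altitude = 5510 + (1013 − 980) × 30 = 5510 + (+990) = 6500 ft.
ISA temperature at 6500 ft = 15 − 2 × (6500/1000) = 2°C.
ISA deviation = -1 − 2 = -3°C.
Density altitude = 6500 + 120 × (-3) = 6140 ft.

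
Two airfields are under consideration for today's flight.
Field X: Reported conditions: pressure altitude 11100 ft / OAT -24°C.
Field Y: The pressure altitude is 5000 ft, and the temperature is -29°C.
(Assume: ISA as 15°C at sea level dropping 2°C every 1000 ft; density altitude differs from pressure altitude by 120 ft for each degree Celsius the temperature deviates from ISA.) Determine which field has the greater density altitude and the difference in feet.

Field X by 8164 ft

Field X: ISA temp = -7.2°C, deviation -16.8°C, DA = 11100 + 120 × (-16.8) = 9084 ft.
Field Y: ISA temp = 5°C, deviation -34°C, DA = 5000 + 120 × (-34) = 920 ft.
Field X is higher by 9084 − 920 = 8164 ft.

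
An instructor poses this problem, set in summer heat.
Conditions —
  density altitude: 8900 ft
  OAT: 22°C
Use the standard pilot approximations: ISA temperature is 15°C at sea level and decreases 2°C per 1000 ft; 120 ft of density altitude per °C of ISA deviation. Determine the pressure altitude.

6500 ft

DA = PA + 120 × (OAT − (15 − 2·PA/1000)) = PA + 120·OAT − 1800 + 0.24·PA = 1.24·PA + 120·OAT − 1800.
So 1.24·PA = 8900 − 120 × 22 + 1800 = 8060.
PA = 8060 / 1.24 = 6500 ft.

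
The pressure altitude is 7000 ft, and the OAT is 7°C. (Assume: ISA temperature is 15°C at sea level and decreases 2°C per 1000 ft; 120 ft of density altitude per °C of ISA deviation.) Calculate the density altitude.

7720 ft

ISA temperature at 7000 ft = 15 − 2 × (7000/1000) = 1°C.
ISA deviation = 7 − 1 = +6°C.
Density altitude = 7000 + 120 × (6) = 7000 + (+720) = 7720 ft.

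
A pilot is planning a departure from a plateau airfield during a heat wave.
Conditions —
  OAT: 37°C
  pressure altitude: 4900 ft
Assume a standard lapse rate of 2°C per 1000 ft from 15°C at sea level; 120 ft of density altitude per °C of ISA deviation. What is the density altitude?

ISA temperature at 4900 ft = 15 − 2 × (4900/1000) = 5.2°C.
ISA deviation = 37 − 5.2 = +31.8°C.
Density altitude = 4900 + 120 × (31.8) = 4900 + (+3816) = 8716 ft.

8716 ft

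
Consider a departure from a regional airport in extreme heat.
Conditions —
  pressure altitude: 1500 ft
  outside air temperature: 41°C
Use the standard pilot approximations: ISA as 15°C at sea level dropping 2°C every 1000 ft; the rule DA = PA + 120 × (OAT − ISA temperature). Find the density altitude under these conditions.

4980 ft

ISA temperature at 1500 ft = 15 − 2 × (1500/1000) = 12°C.
ISA deviation = 41 − 12 = +29°C.
Density altitude = 1500 + 120 × (29) = 1500 + (+3480) = 4980 ft.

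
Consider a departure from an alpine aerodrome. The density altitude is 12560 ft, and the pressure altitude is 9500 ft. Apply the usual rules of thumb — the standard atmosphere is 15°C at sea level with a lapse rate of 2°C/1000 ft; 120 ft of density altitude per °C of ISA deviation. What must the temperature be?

21.5°C

Density altitude − pressure altitude = 12560 − 9500 = +3060 ft.
At 120 ft/°C that is an ISA deviation of 3060/120 = +25.5°C.
ISA temperature at 9500 ft = 15 − 2 × (9500/1000) = -4°C.
OAT = ISA + deviation = -4 + (+25.5) = 21.5°C.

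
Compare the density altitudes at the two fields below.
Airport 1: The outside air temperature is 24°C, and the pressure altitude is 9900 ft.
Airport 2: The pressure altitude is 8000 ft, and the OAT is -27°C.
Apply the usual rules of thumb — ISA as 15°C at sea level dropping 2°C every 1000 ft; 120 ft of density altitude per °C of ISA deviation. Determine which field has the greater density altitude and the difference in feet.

Airport 1 by 8476 ft

Airport 1: ISA temp = -4.8°C, deviation +28.8°C, DA = 9900 + 120 × 28.8 = 13356 ft.
Airport 2: ISA temp = -1°C, deviation -26°C, DA = 8000 + 120 × (-26) = 4880 ft.
Airport 1 is higher by 13356 − 4880 = 8476 ft.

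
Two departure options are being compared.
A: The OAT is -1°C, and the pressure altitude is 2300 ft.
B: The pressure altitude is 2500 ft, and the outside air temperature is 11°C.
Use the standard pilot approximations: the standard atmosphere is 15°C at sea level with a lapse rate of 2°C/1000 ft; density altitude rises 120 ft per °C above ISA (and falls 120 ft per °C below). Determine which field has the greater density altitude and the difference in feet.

A: ISA temp = 10.4°C, deviation -11.4°C, DA = 2300 + 120 × (-11.4) = 932 ft.
B: ISA temp = 10°C, deviation +1°C, DA = 2500 + 120 × 1 = 2620 ft.
B is higher by 2620 − 932 = 1688 ft.

B by 1688 ft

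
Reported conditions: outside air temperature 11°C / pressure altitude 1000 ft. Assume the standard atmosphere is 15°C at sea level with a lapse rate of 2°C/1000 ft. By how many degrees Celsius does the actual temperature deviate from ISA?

ISA-2°C

ISA temperature at 1000 ft = 15 − 2 × (1000/1000) = 13°C.
Deviation = OAT − ISA = 11 − 13 = -2°C.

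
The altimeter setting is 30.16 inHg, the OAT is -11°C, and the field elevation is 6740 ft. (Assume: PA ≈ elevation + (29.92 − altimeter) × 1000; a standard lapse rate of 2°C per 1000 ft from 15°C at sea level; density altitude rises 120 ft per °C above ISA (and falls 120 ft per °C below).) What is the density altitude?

Pressure altitude = 6740 + (29.92 − 30.16) × 1000 = 6740 + (-240) = 6500 ft.
ISA temperature at 6500 ft = 15 − 2 × (6500/1000) = 2°C.
ISA deviation = -11 − 2 = -13°C.
Density altitude = 6500 + 120 × (-13) = 4940 ft.

4940 ft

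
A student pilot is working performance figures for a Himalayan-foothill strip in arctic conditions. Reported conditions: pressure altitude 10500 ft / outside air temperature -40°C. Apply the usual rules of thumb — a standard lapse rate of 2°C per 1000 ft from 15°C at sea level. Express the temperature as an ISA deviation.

ISA-34°C

ISA temperature at 10500 ft = 15 − 2 × (10500/1000) = -6°C.
Deviation = OAT − ISA = -40 − (-6) = -34°C.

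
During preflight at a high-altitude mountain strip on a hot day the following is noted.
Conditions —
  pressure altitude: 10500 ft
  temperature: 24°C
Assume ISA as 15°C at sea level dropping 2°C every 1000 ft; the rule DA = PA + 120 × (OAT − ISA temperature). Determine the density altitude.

ISA temperature at 10500 ft = 15 − 2 × (10500/1000) = -6°C.
ISA deviation = 24 − (-6) = +30°C.
Density altitude = 10500 + 120 × (30) = 10500 + (+3600) = 14100 ft.

14100 ft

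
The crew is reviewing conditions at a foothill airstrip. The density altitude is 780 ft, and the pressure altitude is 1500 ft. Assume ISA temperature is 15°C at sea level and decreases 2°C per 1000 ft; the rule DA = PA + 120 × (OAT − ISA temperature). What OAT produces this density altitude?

Density altitude − pressure altitude = 780 − 1500 = -720 ft.
At 120 ft/°C that is an ISA deviation of -720/120 = -6°C.
ISA temperature at 1500 ft = 15 − 2 × (1500/1000) = 12°C.
OAT = ISA + deviation = 12 + (-6) = 6°C.

6°C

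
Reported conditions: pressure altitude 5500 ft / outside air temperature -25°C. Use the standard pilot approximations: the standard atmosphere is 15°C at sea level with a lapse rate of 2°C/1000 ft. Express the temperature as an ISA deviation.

ISA temperature at 5500 ft = 15 − 2 × (5500/1000) = 4°C.
Deviation = OAT − ISA = -25 − 4 = -29°C.

ISA-29°C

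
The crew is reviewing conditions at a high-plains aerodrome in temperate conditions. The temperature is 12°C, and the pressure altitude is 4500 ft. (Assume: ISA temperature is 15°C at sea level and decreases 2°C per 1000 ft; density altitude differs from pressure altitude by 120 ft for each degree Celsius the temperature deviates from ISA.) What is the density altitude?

5220 ft

ISA temperature at 4500 ft = 15 − 2 × (4500/1000) = 6°C.
ISA deviation = 12 − 6 = +6°C.
Density altitude = 4500 + 120 × (6) = 4500 + (+720) = 5220 ft.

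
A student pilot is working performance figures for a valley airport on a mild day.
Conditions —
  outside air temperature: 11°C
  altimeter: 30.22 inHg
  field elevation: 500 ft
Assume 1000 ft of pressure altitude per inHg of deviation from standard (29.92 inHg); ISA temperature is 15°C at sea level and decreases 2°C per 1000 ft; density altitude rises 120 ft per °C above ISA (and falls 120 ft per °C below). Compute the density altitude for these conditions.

-232 ft

Pressure altitude = 500 + (29.92 − 30.22) × 1000 = 500 + (-300) = 200 ft.
ISA temperature at 200 ft = 15 − 2 × (200/1000) = 14.6°C.
ISA deviation = 11 − 14.6 = -3.6°C.
Density altitude = 200 + 120 × (-3.6) = -232 ft.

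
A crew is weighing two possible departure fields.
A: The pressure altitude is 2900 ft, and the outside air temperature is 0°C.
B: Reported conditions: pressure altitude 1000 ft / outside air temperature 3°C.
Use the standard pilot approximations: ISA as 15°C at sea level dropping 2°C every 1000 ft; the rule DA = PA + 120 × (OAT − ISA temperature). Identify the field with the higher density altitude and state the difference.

A: ISA temp = 9.2°C, deviation -9.2°C, DA = 2900 + 120 × (-9.2) = 1796 ft.
B: ISA temp = 13°C, deviation -10°C, DA = 1000 + 120 × (-10) = -200 ft.
A is higher by 1796 − (-200) = 1996 ft.

A by 1996 ft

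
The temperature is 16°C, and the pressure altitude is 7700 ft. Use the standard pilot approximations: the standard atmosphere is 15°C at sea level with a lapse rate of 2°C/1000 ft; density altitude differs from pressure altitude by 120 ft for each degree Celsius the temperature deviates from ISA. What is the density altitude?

9668 ft

ISA temperature at 7700 ft = 15 − 2 × (7700/1000) = -0.4°C.
ISA deviation = 16 − (-0.4) = +16.4°C.
Density altitude = 7700 + 120 × (16.4) = 7700 + (+1968) = 9668 ft.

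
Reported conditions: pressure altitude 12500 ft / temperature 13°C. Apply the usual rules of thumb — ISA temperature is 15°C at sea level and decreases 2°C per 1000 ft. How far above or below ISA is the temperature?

ISA+23°C

ISA temperature at 12500 ft = 15 − 2 × (12500/1000) = -10°C.
Deviation = OAT − ISA = 13 − (-10) = +23°C.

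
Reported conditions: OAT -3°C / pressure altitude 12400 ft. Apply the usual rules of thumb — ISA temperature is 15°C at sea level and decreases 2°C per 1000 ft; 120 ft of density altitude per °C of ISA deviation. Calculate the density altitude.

13216 ft

ISA temperature at 12400 ft = 15 − 2 × (12400/1000) = -9.8°C.
ISA deviation = -3 − (-9.8) = +6.8°C.
Density altitude = 12400 + 120 × (6.8) = 12400 + (+816) = 13216 ft.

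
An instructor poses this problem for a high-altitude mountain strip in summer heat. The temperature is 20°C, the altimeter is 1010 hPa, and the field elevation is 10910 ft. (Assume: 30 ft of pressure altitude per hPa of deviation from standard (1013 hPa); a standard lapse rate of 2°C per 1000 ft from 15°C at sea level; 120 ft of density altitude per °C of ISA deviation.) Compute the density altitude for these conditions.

14240 ft

Pressure altitude = 10910 + (1013 − 1010) × 30 = 10910 + (+90) = 11000 ft.
ISA temperature at 11000 ft = 15 − 2 × (11000/1000) = -7°C.
ISA deviation = 20 − (-7) = +27°C.
Density altitude = 11000 + 120 × (27) = 14240 ft.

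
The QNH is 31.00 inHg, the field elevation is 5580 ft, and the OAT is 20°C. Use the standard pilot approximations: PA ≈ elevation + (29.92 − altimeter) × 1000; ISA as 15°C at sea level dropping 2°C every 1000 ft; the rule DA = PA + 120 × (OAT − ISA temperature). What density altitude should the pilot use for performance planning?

6180 ft

Pressure altitude = 5580 + (29.92 − 31.00) × 1000 = 5580 + (-1080) = 4500 ft.
ISA temperature at 4500 ft = 15 − 2 × (4500/1000) = 6°C.
ISA deviation = 20 − 6 = +14°C.
Density altitude = 4500 + 120 × (14) = 6180 ft.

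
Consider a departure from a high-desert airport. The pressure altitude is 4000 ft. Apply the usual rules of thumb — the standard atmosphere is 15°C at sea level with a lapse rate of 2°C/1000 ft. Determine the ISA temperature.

7°C

ISA temperature = 15 − 2 × (4000/1000) = 15 − 8 = 7°C.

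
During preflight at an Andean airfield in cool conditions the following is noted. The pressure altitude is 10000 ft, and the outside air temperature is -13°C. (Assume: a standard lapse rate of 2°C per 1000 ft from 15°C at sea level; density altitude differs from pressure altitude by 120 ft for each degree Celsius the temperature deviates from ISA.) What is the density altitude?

9040 ft

ISA temperature at 10000 ft = 15 − 2 × (10000/1000) = -5°C.
ISA deviation = -13 − (-5) = -8°C.
Density altitude = 10000 + 120 × (-8) = 10000 + (-960) = 9040 ft.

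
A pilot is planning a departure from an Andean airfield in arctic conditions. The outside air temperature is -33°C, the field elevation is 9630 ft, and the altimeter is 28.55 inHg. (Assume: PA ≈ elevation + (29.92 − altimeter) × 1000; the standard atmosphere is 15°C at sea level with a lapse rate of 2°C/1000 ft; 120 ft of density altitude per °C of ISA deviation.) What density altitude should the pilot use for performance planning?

7880 ft

Pressure altitude = 9630 + (29.92 − 28.55) × 1000 = 9630 + (+1370) = 11000 ft.
ISA temperature at 11000 ft = 15 − 2 × (11000/1000) = -7°C.
ISA deviation = -33 − (-7) = -26°C.
Density altitude = 11000 + 120 × (-26) = 7880 ft.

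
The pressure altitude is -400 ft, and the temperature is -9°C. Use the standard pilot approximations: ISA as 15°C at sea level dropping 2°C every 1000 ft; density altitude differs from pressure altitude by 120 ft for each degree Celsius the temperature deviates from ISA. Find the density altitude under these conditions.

-3376 ft

ISA temperature at -400 ft = 15 − 2 × (-400/1000) = 15.8°C.
ISA deviation = -9 − 15.8 = -24.8°C.
Density altitude = -400 + 120 × (-24.8) = -400 + (-2976) = -3376 ft.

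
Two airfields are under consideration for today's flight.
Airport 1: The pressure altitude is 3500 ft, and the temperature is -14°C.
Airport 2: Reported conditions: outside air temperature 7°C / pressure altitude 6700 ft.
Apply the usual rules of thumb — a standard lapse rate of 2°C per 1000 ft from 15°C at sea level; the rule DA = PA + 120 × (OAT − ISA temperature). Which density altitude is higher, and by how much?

Airport 1: ISA temp = 8°C, deviation -22°C, DA = 3500 + 120 × (-22) = 860 ft.
Airport 2: ISA temp = 1.6°C, deviation +5.4°C, DA = 6700 + 120 × 5.4 = 7348 ft.
Airport 2 is higher by 7348 − 860 = 6488 ft.

Airport 2 by 6488 ft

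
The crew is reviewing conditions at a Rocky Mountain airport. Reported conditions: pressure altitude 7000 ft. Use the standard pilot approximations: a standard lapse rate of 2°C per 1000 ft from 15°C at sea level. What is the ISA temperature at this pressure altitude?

ISA temperature = 15 − 2 × (7000/1000) = 15 − 14 = 1°C.

1°C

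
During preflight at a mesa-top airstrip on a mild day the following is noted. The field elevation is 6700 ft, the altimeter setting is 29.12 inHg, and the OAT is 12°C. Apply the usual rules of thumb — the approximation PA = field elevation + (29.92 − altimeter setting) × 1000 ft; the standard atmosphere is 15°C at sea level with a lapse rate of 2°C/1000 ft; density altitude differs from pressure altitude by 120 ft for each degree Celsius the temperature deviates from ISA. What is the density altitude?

8940 ft

Pressure altitude = 6700 + (29.92 − 29.12) × 1000 = 6700 + (+800) = 7500 ft.
ISA temperature at 7500 ft = 15 − 2 × (7500/1000) = 0°C.
ISA deviation = 12 − 0 = +12°C.
Density altitude = 7500 + 120 × (12) = 8940 ft.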